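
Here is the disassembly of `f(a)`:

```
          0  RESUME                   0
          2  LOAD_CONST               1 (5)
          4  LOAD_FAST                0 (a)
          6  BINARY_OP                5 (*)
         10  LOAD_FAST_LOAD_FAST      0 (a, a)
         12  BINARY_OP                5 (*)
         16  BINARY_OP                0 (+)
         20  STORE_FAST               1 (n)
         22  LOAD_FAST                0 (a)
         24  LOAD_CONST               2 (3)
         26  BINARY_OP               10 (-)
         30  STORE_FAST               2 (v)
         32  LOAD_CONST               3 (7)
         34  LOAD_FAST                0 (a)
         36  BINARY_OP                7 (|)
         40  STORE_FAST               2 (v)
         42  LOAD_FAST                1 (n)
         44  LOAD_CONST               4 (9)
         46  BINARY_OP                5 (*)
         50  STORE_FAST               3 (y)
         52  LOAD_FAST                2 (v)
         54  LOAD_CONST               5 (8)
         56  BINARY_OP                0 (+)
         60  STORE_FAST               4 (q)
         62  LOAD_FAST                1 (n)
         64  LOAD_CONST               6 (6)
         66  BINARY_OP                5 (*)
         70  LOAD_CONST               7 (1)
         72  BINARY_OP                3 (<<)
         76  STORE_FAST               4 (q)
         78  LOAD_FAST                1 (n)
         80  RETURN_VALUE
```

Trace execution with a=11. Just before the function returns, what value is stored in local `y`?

LOAD_CONST → push 5. Stack: [5]
LOAD_FAST a → push 11. Stack: [5, 11]
BINARY_OP * → 5 * 11 = 55. Stack: [55]
LOAD_FAST_LOAD_FAST a,a → push 11,11. Stack: [55, 11, 11]
BINARY_OP * → 11 * 11 = 121. Stack: [55, 121]
BINARY_OP + → 55 + 121 = 176. Stack: [176]
STORE_FAST n → n=176. Stack: []
LOAD_FAST a → push 11. Stack: [11]
LOAD_CONST → push 3. Stack: [11, 3]
BINARY_OP - → 11 - 3 = 8. Stack: [8]
STORE_FAST v → v=8. Stack: []
LOAD_CONST → push 7. Stack: [7]
LOAD_FAST a → push 11. Stack: [7, 11]
BINARY_OP | → 7 | 11 = 15. Stack: [15]
STORE_FAST v → v=15. Stack: []
LOAD_FAST n → push 176. Stack: [176]
LOAD_CONST → push 9. Stack: [176, 9]
BINARY_OP * → 176 * 9 = 1584. Stack: [1584]
STORE_FAST y → y=1584. Stack: []
LOAD_FAST v → push 15. Stack: [15]
LOAD_CONST → push 8. Stack: [15, 8]
BINARY_OP + → 15 + 8 = 23. Stack: [23]
STORE_FAST q → q=23. Stack: []
LOAD_FAST n → push 176. Stack: [176]
LOAD_CONST → push 6. Stack: [176, 6]
BINARY_OP * → 176 * 6 = 1056. Stack: [1056]
LOAD_CONST → push 1. Stack: [1056, 1]
BINARY_OP << → 1056 << 1 = 2112. Stack: [2112]
STORE_FAST q → q=2112. Stack: []
LOAD_FAST n → push 176. Stack: [176]
RETURN_VALUE → return 176.

1584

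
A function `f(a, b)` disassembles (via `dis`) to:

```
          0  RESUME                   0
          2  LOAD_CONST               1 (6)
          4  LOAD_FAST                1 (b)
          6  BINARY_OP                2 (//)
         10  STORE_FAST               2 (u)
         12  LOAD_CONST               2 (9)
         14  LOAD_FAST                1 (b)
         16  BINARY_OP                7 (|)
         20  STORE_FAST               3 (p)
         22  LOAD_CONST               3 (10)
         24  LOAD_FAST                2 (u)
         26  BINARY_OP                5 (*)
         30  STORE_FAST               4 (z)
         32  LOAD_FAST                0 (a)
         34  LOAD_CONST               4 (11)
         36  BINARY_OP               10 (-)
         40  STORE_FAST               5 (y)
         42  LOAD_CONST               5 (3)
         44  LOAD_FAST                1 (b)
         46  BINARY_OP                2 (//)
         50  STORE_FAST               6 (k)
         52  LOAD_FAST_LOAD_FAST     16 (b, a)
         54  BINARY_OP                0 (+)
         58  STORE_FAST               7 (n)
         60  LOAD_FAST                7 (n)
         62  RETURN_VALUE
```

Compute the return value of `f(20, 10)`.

30

LOAD_CONST → push 6. Stack: [6]
LOAD_FAST b → push 10. Stack: [6, 10]
BINARY_OP // → 6 // 10 = 0. Stack: [0]
STORE_FAST u → u=0. Stack: []
LOAD_CONST → push 9. Stack: [9]
LOAD_FAST b → push 10. Stack: [9, 10]
BINARY_OP | → 9 | 10 = 11. Stack: [11]
STORE_FAST p → p=11. Stack: []
LOAD_CONST → push 10. Stack: [10]
LOAD_FAST u → push 0. Stack: [10, 0]
BINARY_OP * → 10 * 0 = 0. Stack: [0]
STORE_FAST z → z=0. Stack: []
LOAD_FAST a → push 20. Stack: [20]
LOAD_CONST → push 11. Stack: [20, 11]
BINARY_OP - → 20 - 11 = 9. Stack: [9]
STORE_FAST y → y=9. Stack: []
LOAD_CONST → push 3. Stack: [3]
LOAD_FAST b → push 10. Stack: [3, 10]
BINARY_OP // → 3 // 10 = 0. Stack: [0]
STORE_FAST k → k=0. Stack: []
LOAD_FAST_LOAD_FAST b,a → push 10,20. Stack: [10, 20]
BINARY_OP + → 10 + 20 = 30. Stack: [30]
STORE_FAST n → n=30. Stack: []
LOAD_FAST n → push 30. Stack: [30]
RETURN_VALUE → return 30.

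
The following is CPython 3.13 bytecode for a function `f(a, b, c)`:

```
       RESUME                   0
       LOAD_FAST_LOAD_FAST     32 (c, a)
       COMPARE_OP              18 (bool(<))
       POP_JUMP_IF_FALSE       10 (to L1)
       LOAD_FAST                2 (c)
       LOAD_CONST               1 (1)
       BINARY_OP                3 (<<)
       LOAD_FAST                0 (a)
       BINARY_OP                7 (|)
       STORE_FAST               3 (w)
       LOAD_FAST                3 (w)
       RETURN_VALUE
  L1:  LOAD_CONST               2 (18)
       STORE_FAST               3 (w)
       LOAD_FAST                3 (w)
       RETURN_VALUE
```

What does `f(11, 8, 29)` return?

LOAD_FAST_LOAD_FAST c,a → push 29,11. Stack: [29, 11]
COMPARE_OP bool(<) → 29 vs 11 = False. Stack: [False]
POP_JUMP_IF_FALSE → pop False; jump. Stack: []
LOAD_CONST → push 18. Stack: [18]
STORE_FAST w → w=18. Stack: []
LOAD_FAST w → push 18. Stack: [18]
RETURN_VALUE → return 18.

18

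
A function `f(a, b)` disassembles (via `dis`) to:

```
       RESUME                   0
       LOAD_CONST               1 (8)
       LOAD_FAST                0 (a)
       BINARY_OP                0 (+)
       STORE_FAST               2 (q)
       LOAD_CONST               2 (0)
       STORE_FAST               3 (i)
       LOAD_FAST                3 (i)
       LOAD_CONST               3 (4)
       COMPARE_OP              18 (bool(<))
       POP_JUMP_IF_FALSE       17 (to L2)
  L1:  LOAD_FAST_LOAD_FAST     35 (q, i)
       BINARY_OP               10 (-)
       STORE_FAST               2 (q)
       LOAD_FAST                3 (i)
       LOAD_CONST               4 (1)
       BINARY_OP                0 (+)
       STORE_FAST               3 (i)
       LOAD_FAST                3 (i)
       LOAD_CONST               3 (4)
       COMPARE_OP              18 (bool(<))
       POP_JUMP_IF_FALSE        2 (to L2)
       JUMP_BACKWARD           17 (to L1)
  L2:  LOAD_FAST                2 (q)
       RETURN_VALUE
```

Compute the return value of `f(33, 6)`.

LOAD_CONST → push 8. Stack: [8]
LOAD_FAST a → push 33. Stack: [8, 33]
BINARY_OP + → 8 + 33 = 41. Stack: [41]
STORE_FAST q → q=41. Stack: []
LOAD_CONST → push 0. Stack: [0]
STORE_FAST i → i=0. Stack: []
LOAD_FAST i → push 0. Stack: [0]
LOAD_CONST → push 4. Stack: [0, 4]
COMPARE_OP bool(<) → 0 vs 4 = True. Stack: [True]
POP_JUMP_IF_FALSE → pop True; no jump. Stack: []
LOAD_FAST_LOAD_FAST q,i → push 41,0. Stack: [41, 0]
BINARY_OP - → 41 - 0 = 41. Stack: [41]
STORE_FAST q → q=41. Stack: []
LOAD_FAST i → push 0. Stack: [0]
LOAD_CONST → push 1. Stack: [0, 1]
BINARY_OP + → 0 + 1 = 1. Stack: [1]
STORE_FAST i → i=1. Stack: []
LOAD_FAST i → push 1. Stack: [1]
LOAD_CONST → push 4. Stack: [1, 4]
COMPARE_OP bool(<) → 1 vs 4 = True. Stack: [True]
POP_JUMP_IF_FALSE → pop True; no jump. Stack: []
LOAD_FAST_LOAD_FAST q,i → push 41,1. Stack: [41, 1]
BINARY_OP - → 41 - 1 = 40. Stack: [40]
STORE_FAST q → q=40. Stack: []
LOAD_FAST i → push 1. Stack: [1]
LOAD_CONST → push 1. Stack: [1, 1]
BINARY_OP + → 1 + 1 = 2. Stack: [2]
STORE_FAST i → i=2. Stack: []
LOAD_FAST i → push 2. Stack: [2]
LOAD_CONST → push 4. Stack: [2, 4]
COMPARE_OP bool(<) → 2 vs 4 = True. Stack: [True]
POP_JUMP_IF_FALSE → pop True; no jump. Stack: []
LOAD_FAST_LOAD_FAST q,i → push 40,2. Stack: [40, 2]
BINARY_OP - → 40 - 2 = 38. Stack: [38]
STORE_FAST q → q=38. Stack: []
LOAD_FAST i → push 2. Stack: [2]
LOAD_CONST → push 1. Stack: [2, 1]
BINARY_OP + → 2 + 1 = 3. Stack: [3]
STORE_FAST i → i=3. Stack: []
LOAD_FAST i → push 3. Stack: [3]
LOAD_CONST → push 4. Stack: [3, 4]
COMPARE_OP bool(<) → 3 vs 4 = True. Stack: [True]
POP_JUMP_IF_FALSE → pop True; no jump. Stack: []
LOAD_FAST_LOAD_FAST q,i → push 38,3. Stack: [38, 3]
BINARY_OP - → 38 - 3 = 35. Stack: [35]
STORE_FAST q → q=35. Stack: []
LOAD_FAST i → push 3. Stack: [3]
LOAD_CONST → push 1. Stack: [3, 1]
BINARY_OP + → 3 + 1 = 4. Stack: [4]
STORE_FAST i → i=4. Stack: []
LOAD_FAST i → push 4. Stack: [4]
LOAD_CONST → push 4. Stack: [4, 4]
COMPARE_OP bool(<) → 4 vs 4 = False. Stack: [False]
POP_JUMP_IF_FALSE → pop False; jump. Stack: []
LOAD_FAST q → push 35. Stack: [35]
RETURN_VALUE → return 35.

35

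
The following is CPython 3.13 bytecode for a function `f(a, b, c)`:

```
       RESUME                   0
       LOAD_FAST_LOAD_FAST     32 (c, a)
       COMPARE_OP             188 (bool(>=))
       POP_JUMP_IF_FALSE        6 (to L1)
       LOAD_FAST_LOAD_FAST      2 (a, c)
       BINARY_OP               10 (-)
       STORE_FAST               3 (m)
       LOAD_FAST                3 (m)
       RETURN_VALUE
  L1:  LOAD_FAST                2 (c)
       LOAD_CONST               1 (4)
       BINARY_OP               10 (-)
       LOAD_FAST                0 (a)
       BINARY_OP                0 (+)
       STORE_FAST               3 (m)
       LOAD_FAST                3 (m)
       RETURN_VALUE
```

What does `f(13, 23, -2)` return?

LOAD_FAST_LOAD_FAST c,a → push -2,13. Stack: [-2, 13]
COMPARE_OP bool(>=) → -2 vs 13 = False. Stack: [False]
POP_JUMP_IF_FALSE → pop False; jump. Stack: []
LOAD_FAST c → push -2. Stack: [-2]
LOAD_CONST → push 4. Stack: [-2, 4]
BINARY_OP - → -2 - 4 = -6. Stack: [-6]
LOAD_FAST a → push 13. Stack: [-6, 13]
BINARY_OP + → -6 + 13 = 7. Stack: [7]
STORE_FAST m → m=7. Stack: []
LOAD_FAST m → push 7. Stack: [7]
RETURN_VALUE → return 7.

7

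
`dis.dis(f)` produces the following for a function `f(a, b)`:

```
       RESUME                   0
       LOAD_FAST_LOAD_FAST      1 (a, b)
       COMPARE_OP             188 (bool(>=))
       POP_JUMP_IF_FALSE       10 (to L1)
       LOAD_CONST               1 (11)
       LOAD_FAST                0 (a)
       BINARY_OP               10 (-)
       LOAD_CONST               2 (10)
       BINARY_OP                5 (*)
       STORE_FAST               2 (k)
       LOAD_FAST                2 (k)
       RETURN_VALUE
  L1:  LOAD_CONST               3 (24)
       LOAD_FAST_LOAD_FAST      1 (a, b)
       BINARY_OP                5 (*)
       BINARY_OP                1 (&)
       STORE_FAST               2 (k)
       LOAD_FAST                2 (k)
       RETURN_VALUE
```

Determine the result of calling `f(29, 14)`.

-180

LOAD_FAST_LOAD_FAST a,b → push 29,14. Stack: [29, 14]
COMPARE_OP bool(>=) → 29 vs 14 = True. Stack: [True]
POP_JUMP_IF_FALSE → pop True; no jump. Stack: []
LOAD_CONST → push 11. Stack: [11]
LOAD_FAST a → push 29. Stack: [11, 29]
BINARY_OP - → 11 - 29 = -18. Stack: [-18]
LOAD_CONST → push 10. Stack: [-18, 10]
BINARY_OP * → -18 * 10 = -180. Stack: [-180]
STORE_FAST k → k=-180. Stack: []
LOAD_FAST k → push -180. Stack: [-180]
RETURN_VALUE → return -180.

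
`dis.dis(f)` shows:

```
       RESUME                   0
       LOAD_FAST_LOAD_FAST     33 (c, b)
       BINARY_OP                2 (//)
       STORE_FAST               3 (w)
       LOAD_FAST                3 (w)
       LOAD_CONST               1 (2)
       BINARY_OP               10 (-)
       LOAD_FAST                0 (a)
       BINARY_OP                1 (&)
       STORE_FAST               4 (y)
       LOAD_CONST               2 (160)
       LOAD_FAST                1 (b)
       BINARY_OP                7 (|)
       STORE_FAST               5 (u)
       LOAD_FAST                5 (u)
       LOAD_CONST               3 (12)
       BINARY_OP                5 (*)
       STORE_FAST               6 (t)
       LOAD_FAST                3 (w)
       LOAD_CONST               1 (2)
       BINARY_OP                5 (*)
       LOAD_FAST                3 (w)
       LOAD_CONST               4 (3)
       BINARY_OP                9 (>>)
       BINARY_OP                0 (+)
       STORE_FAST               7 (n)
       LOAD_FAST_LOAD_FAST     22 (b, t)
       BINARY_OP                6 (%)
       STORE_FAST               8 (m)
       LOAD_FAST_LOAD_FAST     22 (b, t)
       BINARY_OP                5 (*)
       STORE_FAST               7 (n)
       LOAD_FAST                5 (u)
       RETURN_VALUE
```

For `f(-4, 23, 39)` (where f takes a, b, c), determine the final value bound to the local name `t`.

2196

LOAD_FAST_LOAD_FAST c,b → push 39,23. Stack: [39, 23]
BINARY_OP // → 39 // 23 = 1. Stack: [1]
STORE_FAST w → w=1. Stack: []
LOAD_FAST w → push 1. Stack: [1]
LOAD_CONST → push 2. Stack: [1, 2]
BINARY_OP - → 1 - 2 = -1. Stack: [-1]
LOAD_FAST a → push -4. Stack: [-1, -4]
BINARY_OP & → -1 & -4 = -4. Stack: [-4]
STORE_FAST y → y=-4. Stack: []
LOAD_CONST → push 160. Stack: [160]
LOAD_FAST b → push 23. Stack: [160, 23]
BINARY_OP | → 160 | 23 = 183. Stack: [183]
STORE_FAST u → u=183. Stack: []
LOAD_FAST u → push 183. Stack: [183]
LOAD_CONST → push 12. Stack: [183, 12]
BINARY_OP * → 183 * 12 = 2196. Stack: [2196]
STORE_FAST t → t=2196. Stack: []
LOAD_FAST w → push 1. Stack: [1]
LOAD_CONST → push 2. Stack: [1, 2]
BINARY_OP * → 1 * 2 = 2. Stack: [2]
LOAD_FAST w → push 1. Stack: [2, 1]
LOAD_CONST → push 3. Stack: [2, 1, 3]
BINARY_OP >> → 1 >> 3 = 0. Stack: [2, 0]
BINARY_OP + → 2 + 0 = 2. Stack: [2]
STORE_FAST n → n=2. Stack: []
LOAD_FAST_LOAD_FAST b,t → push 23,2196. Stack: [23, 2196]
BINARY_OP % → 23 % 2196 = 23. Stack: [23]
STORE_FAST m → m=23. Stack: []
LOAD_FAST_LOAD_FAST b,t → push 23,2196. Stack: [23, 2196]
BINARY_OP * → 23 * 2196 = 50508. Stack: [50508]
STORE_FAST n → n=50508. Stack: []
LOAD_FAST u → push 183. Stack: [183]
RETURN_VALUE → return 183.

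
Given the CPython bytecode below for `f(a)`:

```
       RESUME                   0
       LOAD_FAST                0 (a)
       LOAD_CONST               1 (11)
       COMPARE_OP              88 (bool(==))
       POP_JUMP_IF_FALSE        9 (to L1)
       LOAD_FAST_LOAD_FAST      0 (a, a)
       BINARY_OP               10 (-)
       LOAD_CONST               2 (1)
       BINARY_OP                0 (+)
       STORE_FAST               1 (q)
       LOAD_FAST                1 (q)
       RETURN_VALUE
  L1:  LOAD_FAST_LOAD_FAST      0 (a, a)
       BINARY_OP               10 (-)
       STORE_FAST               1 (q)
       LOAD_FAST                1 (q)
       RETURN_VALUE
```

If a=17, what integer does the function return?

0

LOAD_FAST a → push 17. Stack: [17]
LOAD_CONST → push 11. Stack: [17, 11]
COMPARE_OP bool(==) → 17 vs 11 = False. Stack: [False]
POP_JUMP_IF_FALSE → pop False; jump. Stack: []
LOAD_FAST_LOAD_FAST a,a → push 17,17. Stack: [17, 17]
BINARY_OP - → 17 - 17 = 0. Stack: [0]
STORE_FAST q → q=0. Stack: []
LOAD_FAST q → push 0. Stack: [0]
RETURN_VALUE → return 0.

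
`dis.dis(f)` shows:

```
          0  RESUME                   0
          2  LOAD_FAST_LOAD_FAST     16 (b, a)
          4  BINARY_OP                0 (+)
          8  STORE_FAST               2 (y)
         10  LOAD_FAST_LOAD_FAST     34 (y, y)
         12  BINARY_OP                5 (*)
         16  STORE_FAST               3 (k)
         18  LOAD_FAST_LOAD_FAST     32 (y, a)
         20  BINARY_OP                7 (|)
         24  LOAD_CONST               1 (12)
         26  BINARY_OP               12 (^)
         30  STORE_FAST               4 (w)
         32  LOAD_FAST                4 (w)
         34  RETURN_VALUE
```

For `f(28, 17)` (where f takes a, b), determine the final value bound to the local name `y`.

LOAD_FAST_LOAD_FAST b,a → push 17,28. Stack: [17, 28]
BINARY_OP + → 17 + 28 = 45. Stack: [45]
STORE_FAST y → y=45. Stack: []
LOAD_FAST_LOAD_FAST y,y → push 45,45. Stack: [45, 45]
BINARY_OP * → 45 * 45 = 2025. Stack: [2025]
STORE_FAST k → k=2025. Stack: []
LOAD_FAST_LOAD_FAST y,a → push 45,28. Stack: [45, 28]
BINARY_OP | → 45 | 28 = 61. Stack: [61]
LOAD_CONST → push 12. Stack: [61, 12]
BINARY_OP ^ → 61 ^ 12 = 49. Stack: [49]
STORE_FAST w → w=49. Stack: []
LOAD_FAST w → push 49. Stack: [49]
RETURN_VALUE → return 49.

45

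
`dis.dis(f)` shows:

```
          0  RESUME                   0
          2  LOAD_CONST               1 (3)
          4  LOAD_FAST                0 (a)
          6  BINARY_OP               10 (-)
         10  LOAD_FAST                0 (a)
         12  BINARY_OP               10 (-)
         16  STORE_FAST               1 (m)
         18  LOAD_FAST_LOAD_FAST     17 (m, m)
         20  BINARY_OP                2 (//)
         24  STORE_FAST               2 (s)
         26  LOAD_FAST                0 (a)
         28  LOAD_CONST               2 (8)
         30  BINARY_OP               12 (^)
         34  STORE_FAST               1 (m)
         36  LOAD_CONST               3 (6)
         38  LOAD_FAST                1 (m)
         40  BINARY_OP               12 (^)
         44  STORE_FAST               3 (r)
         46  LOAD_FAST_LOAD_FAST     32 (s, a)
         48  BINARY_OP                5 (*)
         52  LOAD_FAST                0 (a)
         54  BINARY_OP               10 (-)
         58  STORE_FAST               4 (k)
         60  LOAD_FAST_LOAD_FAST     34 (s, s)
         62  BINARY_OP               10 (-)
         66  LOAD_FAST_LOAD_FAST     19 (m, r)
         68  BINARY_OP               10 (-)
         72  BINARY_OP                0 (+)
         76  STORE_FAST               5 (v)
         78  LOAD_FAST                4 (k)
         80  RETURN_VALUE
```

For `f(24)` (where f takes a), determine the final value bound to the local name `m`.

LOAD_CONST → push 3. Stack: [3]
LOAD_FAST a → push 24. Stack: [3, 24]
BINARY_OP - → 3 - 24 = -21. Stack: [-21]
LOAD_FAST a → push 24. Stack: [-21, 24]
BINARY_OP - → -21 - 24 = -45. Stack: [-45]
STORE_FAST m → m=-45. Stack: []
LOAD_FAST_LOAD_FAST m,m → push -45,-45. Stack: [-45, -45]
BINARY_OP // → -45 // -45 = 1. Stack: [1]
STORE_FAST s → s=1. Stack: []
LOAD_FAST a → push 24. Stack: [24]
LOAD_CONST → push 8. Stack: [24, 8]
BINARY_OP ^ → 24 ^ 8 = 16. Stack: [16]
STORE_FAST m → m=16. Stack: []
LOAD_CONST → push 6. Stack: [6]
LOAD_FAST m → push 16. Stack: [6, 16]
BINARY_OP ^ → 6 ^ 16 = 22. Stack: [22]
STORE_FAST r → r=22. Stack: []
LOAD_FAST_LOAD_FAST s,a → push 1,24. Stack: [1, 24]
BINARY_OP * → 1 * 24 = 24. Stack: [24]
LOAD_FAST a → push 24. Stack: [24, 24]
BINARY_OP - → 24 - 24 = 0. Stack: [0]
STORE_FAST k → k=0. Stack: []
LOAD_FAST_LOAD_FAST s,s → push 1,1. Stack: [1, 1]
BINARY_OP - → 1 - 1 = 0. Stack: [0]
LOAD_FAST_LOAD_FAST m,r → push 16,22. Stack: [0, 16, 22]
BINARY_OP - → 16 - 22 = -6. Stack: [0, -6]
BINARY_OP + → 0 + -6 = -6. Stack: [-6]
STORE_FAST v → v=-6. Stack: []
LOAD_FAST k → push 0. Stack: [0]
RETURN_VALUE → return 0.

16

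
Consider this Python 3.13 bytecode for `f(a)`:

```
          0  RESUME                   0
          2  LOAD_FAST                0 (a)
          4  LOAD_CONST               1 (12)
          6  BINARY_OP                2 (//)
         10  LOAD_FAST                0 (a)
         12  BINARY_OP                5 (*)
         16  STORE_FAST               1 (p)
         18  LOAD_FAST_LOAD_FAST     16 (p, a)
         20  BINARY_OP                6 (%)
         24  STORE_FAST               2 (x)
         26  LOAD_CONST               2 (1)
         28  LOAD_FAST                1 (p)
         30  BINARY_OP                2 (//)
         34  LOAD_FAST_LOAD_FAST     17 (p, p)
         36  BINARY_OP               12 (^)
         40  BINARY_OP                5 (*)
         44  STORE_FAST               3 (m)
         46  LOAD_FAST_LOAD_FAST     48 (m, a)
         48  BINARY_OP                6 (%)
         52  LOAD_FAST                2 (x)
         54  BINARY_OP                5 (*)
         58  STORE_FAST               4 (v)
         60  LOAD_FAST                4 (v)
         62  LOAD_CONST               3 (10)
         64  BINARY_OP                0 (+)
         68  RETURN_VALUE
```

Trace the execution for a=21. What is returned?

10

LOAD_FAST a → push 21. Stack: [21]
LOAD_CONST → push 12. Stack: [21, 12]
BINARY_OP // → 21 // 12 = 1. Stack: [1]
LOAD_FAST a → push 21. Stack: [1, 21]
BINARY_OP * → 1 * 21 = 21. Stack: [21]
STORE_FAST p → p=21. Stack: []
LOAD_FAST_LOAD_FAST p,a → push 21,21. Stack: [21, 21]
BINARY_OP % → 21 % 21 = 0. Stack: [0]
STORE_FAST x → x=0. Stack: []
LOAD_CONST → push 1. Stack: [1]
LOAD_FAST p → push 21. Stack: [1, 21]
BINARY_OP // → 1 // 21 = 0. Stack: [0]
LOAD_FAST_LOAD_FAST p,p → push 21,21. Stack: [0, 21, 21]
BINARY_OP ^ → 21 ^ 21 = 0. Stack: [0, 0]
BINARY_OP * → 0 * 0 = 0. Stack: [0]
STORE_FAST m → m=0. Stack: []
LOAD_FAST_LOAD_FAST m,a → push 0,21. Stack: [0, 21]
BINARY_OP % → 0 % 21 = 0. Stack: [0]
LOAD_FAST x → push 0. Stack: [0, 0]
BINARY_OP * → 0 * 0 = 0. Stack: [0]
STORE_FAST v → v=0. Stack: []
LOAD_FAST v → push 0. Stack: [0]
LOAD_CONST → push 10. Stack: [0, 10]
BINARY_OP + → 0 + 10 = 10. Stack: [10]
RETURN_VALUE → return 10.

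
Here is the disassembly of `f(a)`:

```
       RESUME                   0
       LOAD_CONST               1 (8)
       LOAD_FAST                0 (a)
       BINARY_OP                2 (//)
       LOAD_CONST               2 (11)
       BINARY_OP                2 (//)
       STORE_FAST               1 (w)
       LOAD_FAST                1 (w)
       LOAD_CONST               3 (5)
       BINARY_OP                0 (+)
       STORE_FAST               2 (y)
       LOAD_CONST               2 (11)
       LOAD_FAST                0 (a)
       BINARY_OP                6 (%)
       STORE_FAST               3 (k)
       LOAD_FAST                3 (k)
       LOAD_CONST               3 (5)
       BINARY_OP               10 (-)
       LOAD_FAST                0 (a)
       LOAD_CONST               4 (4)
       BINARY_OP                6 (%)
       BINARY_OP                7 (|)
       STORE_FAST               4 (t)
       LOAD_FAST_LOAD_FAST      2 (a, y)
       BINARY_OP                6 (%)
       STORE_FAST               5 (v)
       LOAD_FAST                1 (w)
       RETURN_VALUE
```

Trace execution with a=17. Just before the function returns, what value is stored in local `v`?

LOAD_CONST → push 8. Stack: [8]
LOAD_FAST a → push 17. Stack: [8, 17]
BINARY_OP // → 8 // 17 = 0. Stack: [0]
LOAD_CONST → push 11. Stack: [0, 11]
BINARY_OP // → 0 // 11 = 0. Stack: [0]
STORE_FAST w → w=0. Stack: []
LOAD_FAST w → push 0. Stack: [0]
LOAD_CONST → push 5. Stack: [0, 5]
BINARY_OP + → 0 + 5 = 5. Stack: [5]
STORE_FAST y → y=5. Stack: []
LOAD_CONST → push 11. Stack: [11]
LOAD_FAST a → push 17. Stack: [11, 17]
BINARY_OP % → 11 % 17 = 11. Stack: [11]
STORE_FAST k → k=11. Stack: []
LOAD_FAST k → push 11. Stack: [11]
LOAD_CONST → push 5. Stack: [11, 5]
BINARY_OP - → 11 - 5 = 6. Stack: [6]
LOAD_FAST a → push 17. Stack: [6, 17]
LOAD_CONST → push 4. Stack: [6, 17, 4]
BINARY_OP % → 17 % 4 = 1. Stack: [6, 1]
BINARY_OP | → 6 | 1 = 7. Stack: [7]
STORE_FAST t → t=7. Stack: []
LOAD_FAST_LOAD_FAST a,y → push 17,5. Stack: [17, 5]
BINARY_OP % → 17 % 5 = 2. Stack: [2]
STORE_FAST v → v=2. Stack: []
LOAD_FAST w → push 0. Stack: [0]
RETURN_VALUE → return 0.

2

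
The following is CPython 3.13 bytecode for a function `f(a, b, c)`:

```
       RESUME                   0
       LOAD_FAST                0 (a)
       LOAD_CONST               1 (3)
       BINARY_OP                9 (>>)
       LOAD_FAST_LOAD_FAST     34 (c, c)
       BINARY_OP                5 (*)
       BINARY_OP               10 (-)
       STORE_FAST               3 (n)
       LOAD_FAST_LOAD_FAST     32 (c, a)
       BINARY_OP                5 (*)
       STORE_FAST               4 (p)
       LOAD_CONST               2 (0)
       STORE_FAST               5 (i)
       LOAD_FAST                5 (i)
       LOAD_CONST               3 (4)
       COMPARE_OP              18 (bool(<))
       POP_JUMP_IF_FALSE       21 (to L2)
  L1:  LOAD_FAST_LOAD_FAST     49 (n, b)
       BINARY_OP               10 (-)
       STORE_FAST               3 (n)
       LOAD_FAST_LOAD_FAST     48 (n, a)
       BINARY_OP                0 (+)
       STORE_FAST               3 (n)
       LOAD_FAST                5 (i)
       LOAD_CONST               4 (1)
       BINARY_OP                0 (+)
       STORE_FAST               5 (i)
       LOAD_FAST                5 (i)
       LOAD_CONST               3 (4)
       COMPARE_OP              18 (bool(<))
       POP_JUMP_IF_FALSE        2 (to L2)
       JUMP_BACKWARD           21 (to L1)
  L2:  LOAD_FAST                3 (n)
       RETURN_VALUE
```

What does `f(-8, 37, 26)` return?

-857

LOAD_FAST a → push -8
LOAD_CONST → push 3
BINARY_OP >> → -8 >> 3 = -1
LOAD_FAST_LOAD_FAST c,c → push 26,26
BINARY_OP * → 26 * 26 = 676
BINARY_OP - → -1 - 676 = -677
STORE_FAST n → n=-677
LOAD_FAST_LOAD_FAST c,a → push 26,-8
BINARY_OP * → 26 * -8 = -208
STORE_FAST p → p=-208
LOAD_CONST → push 0
STORE_FAST i → i=0
LOAD_FAST i → push 0
LOAD_CONST → push 4
COMPARE_OP bool(<) → 0 vs 4 = True
POP_JUMP_IF_FALSE → pop True; no jump
LOAD_FAST_LOAD_FAST n,b → push -677,37
BINARY_OP - → -677 - 37 = -714
STORE_FAST n → n=-714
LOAD_FAST_LOAD_FAST n,a → push -714,-8
BINARY_OP + → -714 + -8 = -722
STORE_FAST n → n=-722
LOAD_FAST i → push 0
LOAD_CONST → push 1
BINARY_OP + → 0 + 1 = 1
STORE_FAST i → i=1
LOAD_FAST i → push 1
LOAD_CONST → push 4
COMPARE_OP bool(<) → 1 vs 4 = True
POP_JUMP_IF_FALSE → pop True; no jump
LOAD_FAST_LOAD_FAST n,b → push -722,37
BINARY_OP - → -722 - 37 = -759
STORE_FAST n → n=-759
LOAD_FAST_LOAD_FAST n,a → push -759,-8
BINARY_OP + → -759 + -8 = -767
STORE_FAST n → n=-767
LOAD_FAST i → push 1
LOAD_CONST → push 1
BINARY_OP + → 1 + 1 = 2
STORE_FAST i → i=2
LOAD_FAST i → push 2
LOAD_CONST → push 4
COMPARE_OP bool(<) → 2 vs 4 = True
POP_JUMP_IF_FALSE → pop True; no jump
LOAD_FAST_LOAD_FAST n,b → push -767,37
BINARY_OP - → -767 - 37 = -804
STORE_FAST n → n=-804
LOAD_FAST_LOAD_FAST n,a → push -804,-8
BINARY_OP + → -804 + -8 = -812
STORE_FAST n → n=-812
LOAD_FAST i → push 2
LOAD_CONST → push 1
BINARY_OP + → 2 + 1 = 3
STORE_FAST i → i=3
LOAD_FAST i → push 3
LOAD_CONST → push 4
COMPARE_OP bool(<) → 3 vs 4 = True
POP_JUMP_IF_FALSE → pop True; no jump
LOAD_FAST_LOAD_FAST n,b → push -812,37
BINARY_OP - → -812 - 37 = -849
STORE_FAST n → n=-849
LOAD_FAST_LOAD_FAST n,a → push -849,-8
BINARY_OP + → -849 + -8 = -857
STORE_FAST n → n=-857
LOAD_FAST i → push 3
LOAD_CONST → push 1
BINARY_OP + → 3 + 1 = 4
STORE_FAST i → i=4
LOAD_FAST i → push 4
LOAD_CONST → push 4
COMPARE_OP bool(<) → 4 vs 4 = False
POP_JUMP_IF_FALSE → pop False; jump
LOAD_FAST n → push -857
RETURN_VALUE → return -857.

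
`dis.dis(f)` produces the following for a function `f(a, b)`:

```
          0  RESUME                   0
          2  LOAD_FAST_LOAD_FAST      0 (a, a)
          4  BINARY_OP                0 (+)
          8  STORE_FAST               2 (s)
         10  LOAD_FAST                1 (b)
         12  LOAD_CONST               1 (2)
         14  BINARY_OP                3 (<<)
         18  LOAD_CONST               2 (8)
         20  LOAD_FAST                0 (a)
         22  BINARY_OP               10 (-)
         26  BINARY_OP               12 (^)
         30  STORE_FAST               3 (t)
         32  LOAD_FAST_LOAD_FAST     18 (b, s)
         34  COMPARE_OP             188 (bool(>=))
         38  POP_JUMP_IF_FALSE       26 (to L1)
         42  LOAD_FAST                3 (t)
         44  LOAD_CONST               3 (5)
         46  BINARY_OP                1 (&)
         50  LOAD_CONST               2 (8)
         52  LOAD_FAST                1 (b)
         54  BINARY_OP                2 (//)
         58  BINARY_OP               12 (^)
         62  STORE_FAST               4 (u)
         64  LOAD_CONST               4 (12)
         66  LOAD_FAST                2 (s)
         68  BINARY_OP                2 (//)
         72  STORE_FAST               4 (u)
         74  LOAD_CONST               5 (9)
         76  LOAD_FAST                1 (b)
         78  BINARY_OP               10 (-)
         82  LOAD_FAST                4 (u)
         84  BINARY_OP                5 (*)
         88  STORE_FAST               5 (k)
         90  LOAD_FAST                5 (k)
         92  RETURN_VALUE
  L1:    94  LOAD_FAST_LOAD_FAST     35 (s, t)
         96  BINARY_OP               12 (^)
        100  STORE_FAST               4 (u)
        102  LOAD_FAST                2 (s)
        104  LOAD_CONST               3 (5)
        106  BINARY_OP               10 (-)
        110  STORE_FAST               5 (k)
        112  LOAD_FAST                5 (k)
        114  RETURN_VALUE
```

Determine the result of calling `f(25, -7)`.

45

LOAD_FAST_LOAD_FAST a,a → push 25,25. Stack: [25, 25]
BINARY_OP + → 25 + 25 = 50. Stack: [50]
STORE_FAST s → s=50. Stack: []
LOAD_FAST b → push -7. Stack: [-7]
LOAD_CONST → push 2. Stack: [-7, 2]
BINARY_OP << → -7 << 2 = -28. Stack: [-28]
LOAD_CONST → push 8. Stack: [-28, 8]
LOAD_FAST a → push 25. Stack: [-28, 8, 25]
BINARY_OP - → 8 - 25 = -17. Stack: [-28, -17]
BINARY_OP ^ → -28 ^ -17 = 11. Stack: [11]
STORE_FAST t → t=11. Stack: []
LOAD_FAST_LOAD_FAST b,s → push -7,50. Stack: [-7, 50]
COMPARE_OP bool(>=) → -7 vs 50 = False. Stack: [False]
POP_JUMP_IF_FALSE → pop False; jump. Stack: []
LOAD_FAST_LOAD_FAST s,t → push 50,11. Stack: [50, 11]
BINARY_OP ^ → 50 ^ 11 = 57. Stack: [57]
STORE_FAST u → u=57. Stack: []
LOAD_FAST s → push 50. Stack: [50]
LOAD_CONST → push 5. Stack: [50, 5]
BINARY_OP - → 50 - 5 = 45. Stack: [45]
STORE_FAST k → k=45. Stack: []
LOAD_FAST k → push 45. Stack: [45]
RETURN_VALUE → return 45.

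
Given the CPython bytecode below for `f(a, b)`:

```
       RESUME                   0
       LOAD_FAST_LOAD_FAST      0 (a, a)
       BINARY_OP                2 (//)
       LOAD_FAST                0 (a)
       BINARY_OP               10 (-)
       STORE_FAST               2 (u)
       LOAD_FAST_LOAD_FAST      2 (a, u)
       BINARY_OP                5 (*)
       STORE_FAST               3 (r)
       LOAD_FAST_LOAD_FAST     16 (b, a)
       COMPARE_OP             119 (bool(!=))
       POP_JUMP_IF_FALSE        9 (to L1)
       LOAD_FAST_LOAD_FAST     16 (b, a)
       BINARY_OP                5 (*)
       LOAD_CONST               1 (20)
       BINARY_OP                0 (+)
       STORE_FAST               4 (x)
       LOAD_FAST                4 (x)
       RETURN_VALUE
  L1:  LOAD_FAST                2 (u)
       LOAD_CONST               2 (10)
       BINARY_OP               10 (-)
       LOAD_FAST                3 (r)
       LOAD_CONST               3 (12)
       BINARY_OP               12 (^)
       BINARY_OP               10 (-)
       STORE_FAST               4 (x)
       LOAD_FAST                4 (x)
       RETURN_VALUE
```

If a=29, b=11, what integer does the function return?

339

LOAD_FAST_LOAD_FAST a,a → push 29,29. Stack: [29, 29]
BINARY_OP // → 29 // 29 = 1. Stack: [1]
LOAD_FAST a → push 29. Stack: [1, 29]
BINARY_OP - → 1 - 29 = -28. Stack: [-28]
STORE_FAST u → u=-28. Stack: []
LOAD_FAST_LOAD_FAST a,u → push 29,-28. Stack: [29, -28]
BINARY_OP * → 29 * -28 = -812. Stack: [-812]
STORE_FAST r → r=-812. Stack: []
LOAD_FAST_LOAD_FAST b,a → push 11,29. Stack: [11, 29]
COMPARE_OP bool(!=) → 11 vs 29 = True. Stack: [True]
POP_JUMP_IF_FALSE → pop True; no jump. Stack: []
LOAD_FAST_LOAD_FAST b,a → push 11,29. Stack: [11, 29]
BINARY_OP * → 11 * 29 = 319. Stack: [319]
LOAD_CONST → push 20. Stack: [319, 20]
BINARY_OP + → 319 + 20 = 339. Stack: [339]
STORE_FAST x → x=339. Stack: []
LOAD_FAST x → push 339. Stack: [339]
RETURN_VALUE → return 339.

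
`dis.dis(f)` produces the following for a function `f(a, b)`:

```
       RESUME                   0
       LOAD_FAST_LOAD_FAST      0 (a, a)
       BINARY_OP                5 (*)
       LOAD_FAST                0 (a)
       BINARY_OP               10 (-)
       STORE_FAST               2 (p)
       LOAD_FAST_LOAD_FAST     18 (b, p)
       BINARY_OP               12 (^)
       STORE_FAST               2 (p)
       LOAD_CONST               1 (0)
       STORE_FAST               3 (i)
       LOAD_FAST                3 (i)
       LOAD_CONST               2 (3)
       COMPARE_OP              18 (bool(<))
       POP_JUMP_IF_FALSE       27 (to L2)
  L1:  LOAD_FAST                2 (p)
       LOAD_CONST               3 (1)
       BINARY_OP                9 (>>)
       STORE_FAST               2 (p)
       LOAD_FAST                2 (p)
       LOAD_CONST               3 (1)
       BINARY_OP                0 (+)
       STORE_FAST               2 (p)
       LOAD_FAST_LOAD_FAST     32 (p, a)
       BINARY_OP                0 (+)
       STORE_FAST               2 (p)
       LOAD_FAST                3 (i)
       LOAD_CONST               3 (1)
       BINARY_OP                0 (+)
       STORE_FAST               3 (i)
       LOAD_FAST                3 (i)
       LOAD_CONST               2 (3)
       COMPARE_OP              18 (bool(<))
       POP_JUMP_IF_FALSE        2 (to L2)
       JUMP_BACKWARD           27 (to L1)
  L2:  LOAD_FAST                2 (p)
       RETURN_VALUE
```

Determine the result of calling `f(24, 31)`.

114

LOAD_FAST_LOAD_FAST a,a → push 24,24
BINARY_OP * → 24 * 24 = 576
LOAD_FAST a → push 24
BINARY_OP - → 576 - 24 = 552
STORE_FAST p → p=552
LOAD_FAST_LOAD_FAST b,p → push 31,552
BINARY_OP ^ → 31 ^ 552 = 567
STORE_FAST p → p=567
LOAD_CONST → push 0
STORE_FAST i → i=0
LOAD_FAST i → push 0
LOAD_CONST → push 3
COMPARE_OP bool(<) → 0 vs 3 = True
POP_JUMP_IF_FALSE → pop True; no jump
LOAD_FAST p → push 567
LOAD_CONST → push 1
BINARY_OP >> → 567 >> 1 = 283
STORE_FAST p → p=283
LOAD_FAST p → push 283
LOAD_CONST → push 1
BINARY_OP + → 283 + 1 = 284
STORE_FAST p → p=284
LOAD_FAST_LOAD_FAST p,a → push 284,24
BINARY_OP + → 284 + 24 = 308
STORE_FAST p → p=308
LOAD_FAST i → push 0
LOAD_CONST → push 1
BINARY_OP + → 0 + 1 = 1
STORE_FAST i → i=1
LOAD_FAST i → push 1
LOAD_CONST → push 3
COMPARE_OP bool(<) → 1 vs 3 = True
POP_JUMP_IF_FALSE → pop True; no jump
LOAD_FAST p → push 308
LOAD_CONST → push 1
BINARY_OP >> → 308 >> 1 = 154
STORE_FAST p → p=154
LOAD_FAST p → push 154
LOAD_CONST → push 1
BINARY_OP + → 154 + 1 = 155
STORE_FAST p → p=155
LOAD_FAST_LOAD_FAST p,a → push 155,24
BINARY_OP + → 155 + 24 = 179
STORE_FAST p → p=179
LOAD_FAST i → push 1
LOAD_CONST → push 1
BINARY_OP + → 1 + 1 = 2
STORE_FAST i → i=2
LOAD_FAST i → push 2
LOAD_CONST → push 3
COMPARE_OP bool(<) → 2 vs 3 = True
POP_JUMP_IF_FALSE → pop True; no jump
LOAD_FAST p → push 179
LOAD_CONST → push 1
BINARY_OP >> → 179 >> 1 = 89
STORE_FAST p → p=89
LOAD_FAST p → push 89
LOAD_CONST → push 1
BINARY_OP + → 89 + 1 = 90
STORE_FAST p → p=90
LOAD_FAST_LOAD_FAST p,a → push 90,24
BINARY_OP + → 90 + 24 = 114
STORE_FAST p → p=114
LOAD_FAST i → push 2
LOAD_CONST → push 1
BINARY_OP + → 2 + 1 = 3
STORE_FAST i → i=3
LOAD_FAST i → push 3
LOAD_CONST → push 3
COMPARE_OP bool(<) → 3 vs 3 = False
POP_JUMP_IF_FALSE → pop False; jump
LOAD_FAST p → push 114
RETURN_VALUE → return 114.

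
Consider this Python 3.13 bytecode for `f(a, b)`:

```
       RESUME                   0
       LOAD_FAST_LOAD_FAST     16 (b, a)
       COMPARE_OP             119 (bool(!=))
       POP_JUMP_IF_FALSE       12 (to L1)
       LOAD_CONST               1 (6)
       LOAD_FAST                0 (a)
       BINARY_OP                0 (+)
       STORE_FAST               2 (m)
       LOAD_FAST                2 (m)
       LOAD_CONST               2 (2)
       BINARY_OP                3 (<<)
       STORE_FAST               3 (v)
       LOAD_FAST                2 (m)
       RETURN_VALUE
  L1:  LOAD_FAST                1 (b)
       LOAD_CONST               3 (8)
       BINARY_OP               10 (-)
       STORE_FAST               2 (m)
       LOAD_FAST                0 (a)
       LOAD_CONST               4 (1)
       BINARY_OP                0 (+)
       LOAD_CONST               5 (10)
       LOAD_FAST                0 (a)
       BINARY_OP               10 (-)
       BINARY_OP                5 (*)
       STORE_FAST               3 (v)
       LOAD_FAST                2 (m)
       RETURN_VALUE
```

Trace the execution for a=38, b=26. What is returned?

LOAD_FAST_LOAD_FAST b,a → push 26,38. Stack: [26, 38]
COMPARE_OP bool(!=) → 26 vs 38 = True. Stack: [True]
POP_JUMP_IF_FALSE → pop True; no jump. Stack: []
LOAD_CONST → push 6. Stack: [6]
LOAD_FAST a → push 38. Stack: [6, 38]
BINARY_OP + → 6 + 38 = 44. Stack: [44]
STORE_FAST m → m=44. Stack: []
LOAD_FAST m → push 44. Stack: [44]
LOAD_CONST → push 2. Stack: [44, 2]
BINARY_OP << → 44 << 2 = 176. Stack: [176]
STORE_FAST v → v=176. Stack: []
LOAD_FAST m → push 44. Stack: [44]
RETURN_VALUE → return 44.

44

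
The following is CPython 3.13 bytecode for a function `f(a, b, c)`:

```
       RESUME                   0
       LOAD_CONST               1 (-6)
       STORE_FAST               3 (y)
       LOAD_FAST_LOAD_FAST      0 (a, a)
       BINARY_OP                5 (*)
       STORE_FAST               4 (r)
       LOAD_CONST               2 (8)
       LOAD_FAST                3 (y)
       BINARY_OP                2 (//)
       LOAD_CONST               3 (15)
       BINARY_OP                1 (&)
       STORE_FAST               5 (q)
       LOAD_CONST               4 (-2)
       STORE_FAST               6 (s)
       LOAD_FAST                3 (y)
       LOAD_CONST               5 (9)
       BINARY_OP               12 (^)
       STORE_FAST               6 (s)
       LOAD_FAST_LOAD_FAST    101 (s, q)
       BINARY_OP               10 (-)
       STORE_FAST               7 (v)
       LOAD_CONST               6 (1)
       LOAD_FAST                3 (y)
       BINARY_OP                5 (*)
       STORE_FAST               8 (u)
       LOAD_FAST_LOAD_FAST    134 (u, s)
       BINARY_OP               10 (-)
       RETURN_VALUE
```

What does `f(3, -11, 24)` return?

LOAD_CONST → push -6. Stack: [-6]
STORE_FAST y → y=-6. Stack: []
LOAD_FAST_LOAD_FAST a,a → push 3,3. Stack: [3, 3]
BINARY_OP * → 3 * 3 = 9. Stack: [9]
STORE_FAST r → r=9. Stack: []
LOAD_CONST → push 8. Stack: [8]
LOAD_FAST y → push -6. Stack: [8, -6]
BINARY_OP // → 8 // -6 = -2. Stack: [-2]
LOAD_CONST → push 15. Stack: [-2, 15]
BINARY_OP & → -2 & 15 = 14. Stack: [14]
STORE_FAST q → q=14. Stack: []
LOAD_CONST → push -2. Stack: [-2]
STORE_FAST s → s=-2. Stack: []
LOAD_FAST y → push -6. Stack: [-6]
LOAD_CONST → push 9. Stack: [-6, 9]
BINARY_OP ^ → -6 ^ 9 = -13. Stack: [-13]
STORE_FAST s → s=-13. Stack: []
LOAD_FAST_LOAD_FAST s,q → push -13,14. Stack: [-13, 14]
BINARY_OP - → -13 - 14 = -27. Stack: [-27]
STORE_FAST v → v=-27. Stack: []
LOAD_CONST → push 1. Stack: [1]
LOAD_FAST y → push -6. Stack: [1, -6]
BINARY_OP * → 1 * -6 = -6. Stack: [-6]
STORE_FAST u → u=-6. Stack: []
LOAD_FAST_LOAD_FAST u,s → push -6,-13. Stack: [-6, -13]
BINARY_OP - → -6 - -13 = 7. Stack: [7]
RETURN_VALUE → return 7.

7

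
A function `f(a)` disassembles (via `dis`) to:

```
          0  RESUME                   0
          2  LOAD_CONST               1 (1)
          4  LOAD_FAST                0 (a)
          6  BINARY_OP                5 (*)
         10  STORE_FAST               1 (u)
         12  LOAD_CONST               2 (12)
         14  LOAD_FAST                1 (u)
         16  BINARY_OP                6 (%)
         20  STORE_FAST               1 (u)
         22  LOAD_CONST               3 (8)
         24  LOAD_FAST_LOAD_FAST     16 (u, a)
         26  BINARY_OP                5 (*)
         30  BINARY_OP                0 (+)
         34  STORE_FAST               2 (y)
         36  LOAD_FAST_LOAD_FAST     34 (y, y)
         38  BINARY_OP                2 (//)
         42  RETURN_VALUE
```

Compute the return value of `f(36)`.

LOAD_CONST → push 1. Stack: [1]
LOAD_FAST a → push 36. Stack: [1, 36]
BINARY_OP * → 1 * 36 = 36. Stack: [36]
STORE_FAST u → u=36. Stack: []
LOAD_CONST → push 12. Stack: [12]
LOAD_FAST u → push 36. Stack: [12, 36]
BINARY_OP % → 12 % 36 = 12. Stack: [12]
STORE_FAST u → u=12. Stack: []
LOAD_CONST → push 8. Stack: [8]
LOAD_FAST_LOAD_FAST u,a → push 12,36. Stack: [8, 12, 36]
BINARY_OP * → 12 * 36 = 432. Stack: [8, 432]
BINARY_OP + → 8 + 432 = 440. Stack: [440]
STORE_FAST y → y=440. Stack: []
LOAD_FAST_LOAD_FAST y,y → push 440,440. Stack: [440, 440]
BINARY_OP // → 440 // 440 = 1. Stack: [1]
RETURN_VALUE → return 1.

1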